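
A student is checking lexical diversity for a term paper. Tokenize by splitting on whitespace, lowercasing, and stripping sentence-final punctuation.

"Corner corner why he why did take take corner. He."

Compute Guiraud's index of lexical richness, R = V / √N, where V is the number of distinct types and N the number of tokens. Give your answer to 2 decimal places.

N = 10, V = 5.
√N = 3.162278
R = 5 / 3.162278 = 1.58

1.58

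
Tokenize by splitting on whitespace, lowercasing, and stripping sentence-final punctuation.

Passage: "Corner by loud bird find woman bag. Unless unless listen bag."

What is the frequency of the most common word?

2

Frequencies: bag:2, unless:2, corner:1, by:1, loud:1, bird:1, find:1, woman:1, listen:1
Most common: 'bag' with frequency 2.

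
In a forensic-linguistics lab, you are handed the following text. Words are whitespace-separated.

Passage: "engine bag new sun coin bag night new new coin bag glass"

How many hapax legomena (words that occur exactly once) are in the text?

Frequencies: bag:3, new:3, coin:2, engine:1, sun:1, night:1, glass:1
Hapax (freq=1): engine, glass, night, sun

4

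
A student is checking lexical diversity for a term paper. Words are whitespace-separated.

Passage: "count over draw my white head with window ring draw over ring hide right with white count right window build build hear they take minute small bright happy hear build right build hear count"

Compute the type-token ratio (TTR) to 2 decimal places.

0.56

N = 34 tokens, V = 19 types.
TTR = V / N = 19 / 34 = 0.56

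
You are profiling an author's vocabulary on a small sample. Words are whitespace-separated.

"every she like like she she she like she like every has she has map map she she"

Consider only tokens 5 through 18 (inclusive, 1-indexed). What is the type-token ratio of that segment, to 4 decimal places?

0.3571

Segment tokens 5–18: she, she, she, like, she, like, every, has, she, has, map, map, she, she
Segment N = 14, segment V = 5.
TTR = 5 / 14 = 0.3571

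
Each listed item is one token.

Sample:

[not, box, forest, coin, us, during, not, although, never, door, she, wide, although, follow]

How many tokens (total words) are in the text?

14

Tokens: not, box, forest, coin, us, during, not, although, never, door, she, wide, although, follow
N = 14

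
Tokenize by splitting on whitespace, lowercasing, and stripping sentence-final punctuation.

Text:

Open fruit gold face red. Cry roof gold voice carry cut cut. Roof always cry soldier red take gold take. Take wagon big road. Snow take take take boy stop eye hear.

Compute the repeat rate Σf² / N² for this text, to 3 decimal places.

Frequencies: take:6, gold:3, red:2, cry:2, roof:2, cut:2, open:1, fruit:1, face:1, voice:1, carry:1, always:1, soldier:1, wagon:1, big:1, road:1, snow:1, boy:1, stop:1, eye:1, … (1 more, each freq 1)
Σf² = 76; N² = 1024
Repeat rate = 76 / 1024 = 0.074

0.074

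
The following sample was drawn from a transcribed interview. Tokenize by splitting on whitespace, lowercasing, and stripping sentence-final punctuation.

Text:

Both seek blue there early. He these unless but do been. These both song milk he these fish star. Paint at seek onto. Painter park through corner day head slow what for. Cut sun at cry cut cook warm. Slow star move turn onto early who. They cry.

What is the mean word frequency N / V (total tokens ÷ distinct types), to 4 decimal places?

N = 48 tokens, V = 36 types.
Mean frequency = N / V = 48 / 36 = 1.3333

1.3333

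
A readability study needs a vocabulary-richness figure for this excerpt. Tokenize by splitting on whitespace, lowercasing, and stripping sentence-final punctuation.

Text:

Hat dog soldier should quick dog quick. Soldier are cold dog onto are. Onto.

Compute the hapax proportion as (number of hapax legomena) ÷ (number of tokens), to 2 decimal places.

Frequencies: dog:3, soldier:2, quick:2, are:2, onto:2, hat:1, should:1, cold:1
Hapax count = 3; token count = 14.
Ratio = 3 / 14 = 0.21

0.21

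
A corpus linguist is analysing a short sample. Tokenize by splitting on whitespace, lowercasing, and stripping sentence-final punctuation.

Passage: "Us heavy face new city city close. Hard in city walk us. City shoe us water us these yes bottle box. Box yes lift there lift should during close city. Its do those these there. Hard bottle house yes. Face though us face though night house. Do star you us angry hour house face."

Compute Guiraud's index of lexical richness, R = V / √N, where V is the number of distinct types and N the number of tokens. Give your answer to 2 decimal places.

N = 54, V = 29.
√N = 7.348469
R = 29 / 7.348469 = 3.95

3.95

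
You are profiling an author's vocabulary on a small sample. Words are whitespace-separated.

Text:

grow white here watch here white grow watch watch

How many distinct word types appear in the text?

Distinct types: {grow, here, watch, white}
V = 4

4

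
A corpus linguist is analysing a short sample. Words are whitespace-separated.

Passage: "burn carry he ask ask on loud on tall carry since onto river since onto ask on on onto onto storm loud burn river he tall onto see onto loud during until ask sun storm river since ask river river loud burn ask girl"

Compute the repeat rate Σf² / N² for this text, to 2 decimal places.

Frequencies: ask:6, onto:6, river:5, on:4, loud:4, burn:3, since:3, carry:2, he:2, tall:2, storm:2, see:1, during:1, until:1, sun:1, girl:1
Σf² = 168; N² = 1936
Repeat rate = 168 / 1936 = 0.09

0.09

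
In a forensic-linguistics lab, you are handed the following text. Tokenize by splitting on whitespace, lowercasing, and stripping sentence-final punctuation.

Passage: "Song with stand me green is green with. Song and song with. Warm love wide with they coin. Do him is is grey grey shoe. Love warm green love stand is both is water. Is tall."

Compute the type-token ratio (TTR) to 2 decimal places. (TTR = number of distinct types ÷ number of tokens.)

0.53

N = 36 tokens, V = 19 types.
TTR = V / N = 19 / 36 = 0.53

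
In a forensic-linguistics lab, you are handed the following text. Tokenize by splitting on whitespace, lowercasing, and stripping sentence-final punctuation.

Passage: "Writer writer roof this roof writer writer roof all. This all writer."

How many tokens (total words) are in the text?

Tokens: writer, writer, roof, this, roof, writer, writer, roof, all, this, all, writer
N = 12

12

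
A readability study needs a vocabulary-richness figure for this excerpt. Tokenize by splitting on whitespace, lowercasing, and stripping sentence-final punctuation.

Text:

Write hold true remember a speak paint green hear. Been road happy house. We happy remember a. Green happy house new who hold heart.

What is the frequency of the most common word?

Frequencies: happy:3, hold:2, remember:2, a:2, green:2, house:2, write:1, true:1, speak:1, paint:1, hear:1, been:1, road:1, we:1, new:1, who:1, heart:1
Most common: 'happy' with frequency 3.

3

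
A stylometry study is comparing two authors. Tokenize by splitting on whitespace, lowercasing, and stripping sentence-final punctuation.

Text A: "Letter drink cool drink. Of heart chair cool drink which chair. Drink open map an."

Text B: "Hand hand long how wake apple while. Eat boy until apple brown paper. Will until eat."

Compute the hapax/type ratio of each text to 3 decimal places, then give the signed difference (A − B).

0.033

A: hapax=7, V=10, ratio=0.700
B: hapax=8, V=12, ratio=0.667
Difference = 0.700 − 0.667 = 0.033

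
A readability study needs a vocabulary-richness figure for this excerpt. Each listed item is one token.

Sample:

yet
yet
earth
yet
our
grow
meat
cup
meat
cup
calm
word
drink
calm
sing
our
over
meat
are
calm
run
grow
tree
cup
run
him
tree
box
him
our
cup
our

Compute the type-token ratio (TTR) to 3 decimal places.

N = 32 tokens, V = 16 types.
TTR = V / N = 16 / 32 = 0.500

0.500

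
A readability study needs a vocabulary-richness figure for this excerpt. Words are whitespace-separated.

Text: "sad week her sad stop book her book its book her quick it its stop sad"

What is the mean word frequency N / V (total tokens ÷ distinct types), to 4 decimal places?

2.0000

N = 16 tokens, V = 8 types.
Mean frequency = N / V = 16 / 8 = 2.0000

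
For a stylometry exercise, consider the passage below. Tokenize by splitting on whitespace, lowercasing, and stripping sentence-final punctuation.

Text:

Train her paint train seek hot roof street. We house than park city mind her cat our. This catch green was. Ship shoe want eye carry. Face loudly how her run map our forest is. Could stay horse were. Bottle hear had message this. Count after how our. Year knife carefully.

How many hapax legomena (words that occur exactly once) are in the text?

Frequencies: her:3, our:3, train:2, this:2, how:2, paint:1, seek:1, hot:1, roof:1, street:1, we:1, house:1, than:1, park:1, city:1, mind:1, cat:1, catch:1, green:1, was:1, … (24 more, each freq 1)
Hapax (freq=1): after, bottle, carefully, carry, cat, catch, city, could, count, eye, face, forest, green, had, hear, horse, hot, house, is, knife, loudly, map, message, mind, paint, park, roof, run, seek, ship, shoe, stay, street, than, want, was, we, were, year

39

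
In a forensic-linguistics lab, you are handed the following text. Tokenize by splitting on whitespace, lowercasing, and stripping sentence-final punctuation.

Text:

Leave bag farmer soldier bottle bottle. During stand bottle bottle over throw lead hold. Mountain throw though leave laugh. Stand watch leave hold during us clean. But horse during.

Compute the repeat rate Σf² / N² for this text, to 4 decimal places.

0.0702

Frequencies: bottle:4, leave:3, during:3, stand:2, throw:2, hold:2, bag:1, farmer:1, soldier:1, over:1, lead:1, mountain:1, though:1, laugh:1, watch:1, us:1, clean:1, but:1, horse:1
Σf² = 59; N² = 841
Repeat rate = 59 / 841 = 0.0702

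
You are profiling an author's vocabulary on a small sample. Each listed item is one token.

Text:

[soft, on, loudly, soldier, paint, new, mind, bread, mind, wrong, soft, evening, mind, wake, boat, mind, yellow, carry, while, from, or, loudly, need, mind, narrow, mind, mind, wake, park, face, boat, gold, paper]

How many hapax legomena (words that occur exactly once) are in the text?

Frequencies: mind:7, soft:2, loudly:2, wake:2, boat:2, on:1, soldier:1, paint:1, new:1, bread:1, wrong:1, evening:1, yellow:1, carry:1, while:1, from:1, or:1, need:1, narrow:1, park:1, … (3 more, each freq 1)
Hapax (freq=1): bread, carry, evening, face, from, gold, narrow, need, new, on, or, paint, paper, park, soldier, while, wrong, yellow

18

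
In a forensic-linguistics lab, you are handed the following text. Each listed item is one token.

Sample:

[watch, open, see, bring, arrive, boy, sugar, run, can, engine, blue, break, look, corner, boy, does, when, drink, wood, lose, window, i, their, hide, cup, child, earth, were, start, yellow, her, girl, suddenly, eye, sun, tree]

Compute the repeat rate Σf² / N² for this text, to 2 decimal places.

Frequencies: boy:2, watch:1, open:1, see:1, bring:1, arrive:1, sugar:1, run:1, can:1, engine:1, blue:1, break:1, look:1, corner:1, does:1, when:1, drink:1, wood:1, lose:1, window:1, … (15 more, each freq 1)
Σf² = 38; N² = 1296
Repeat rate = 38 / 1296 = 0.03

0.03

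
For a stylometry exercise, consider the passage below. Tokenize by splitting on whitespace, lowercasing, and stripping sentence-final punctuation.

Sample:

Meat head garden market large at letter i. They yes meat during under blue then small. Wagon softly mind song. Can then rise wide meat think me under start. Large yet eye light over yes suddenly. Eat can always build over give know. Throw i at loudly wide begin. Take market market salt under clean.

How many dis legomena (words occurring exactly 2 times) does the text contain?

Frequencies: meat:3, market:3, under:3, large:2, at:2, i:2, yes:2, then:2, can:2, wide:2, over:2, head:1, garden:1, letter:1, they:1, during:1, blue:1, small:1, wagon:1, softly:1, … (21 more, each freq 1)
Words with frequency 2: at, can, i, large, over, then, wide, yes

8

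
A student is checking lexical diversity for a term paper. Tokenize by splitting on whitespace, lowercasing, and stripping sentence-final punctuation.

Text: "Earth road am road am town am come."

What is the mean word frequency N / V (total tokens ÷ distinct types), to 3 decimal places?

N = 8 tokens, V = 5 types.
Mean frequency = N / V = 8 / 5 = 1.600

1.600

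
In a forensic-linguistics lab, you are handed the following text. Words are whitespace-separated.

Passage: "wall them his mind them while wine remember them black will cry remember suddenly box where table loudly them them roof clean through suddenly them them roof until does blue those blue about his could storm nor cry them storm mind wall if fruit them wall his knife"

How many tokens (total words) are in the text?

48

Tokens: wall, them, his, mind, them, while, wine, remember, them, black, will, cry, remember, suddenly, box, where, table, loudly, them, them, roof, clean, through, suddenly, them, them, roof, until, does, blue, those, blue, about, his, could, storm, nor, cry, them, storm, mind, wall, if, fruit, them, wall, his, knife
N = 48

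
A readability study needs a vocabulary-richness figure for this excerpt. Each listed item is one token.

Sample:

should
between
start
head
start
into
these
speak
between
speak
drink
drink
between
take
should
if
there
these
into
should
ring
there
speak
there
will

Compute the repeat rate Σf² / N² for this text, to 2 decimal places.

0.09

Frequencies: should:3, between:3, speak:3, there:3, start:2, into:2, these:2, drink:2, head:1, take:1, if:1, ring:1, will:1
Σf² = 57; N² = 625
Repeat rate = 57 / 625 = 0.09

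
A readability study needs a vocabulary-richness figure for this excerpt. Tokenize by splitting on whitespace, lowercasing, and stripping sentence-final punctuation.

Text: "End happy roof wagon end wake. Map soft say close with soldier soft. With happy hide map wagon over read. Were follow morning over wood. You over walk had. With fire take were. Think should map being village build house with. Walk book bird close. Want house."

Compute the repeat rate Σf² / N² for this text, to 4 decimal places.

0.0394

Frequencies: with:4, map:3, over:3, end:2, happy:2, wagon:2, soft:2, close:2, were:2, walk:2, house:2, roof:1, wake:1, say:1, soldier:1, hide:1, read:1, follow:1, morning:1, wood:1, … (12 more, each freq 1)
Σf² = 87; N² = 2209
Repeat rate = 87 / 2209 = 0.0394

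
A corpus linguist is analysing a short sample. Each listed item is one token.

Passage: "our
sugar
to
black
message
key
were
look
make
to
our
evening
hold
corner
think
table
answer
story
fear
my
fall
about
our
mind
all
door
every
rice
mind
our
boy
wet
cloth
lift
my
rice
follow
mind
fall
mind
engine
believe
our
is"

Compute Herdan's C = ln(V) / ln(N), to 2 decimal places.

N = 44, V = 33.
ln(V) = 3.496508, ln(N) = 3.784190
C = 3.496508 / 3.784190 = 0.92

0.92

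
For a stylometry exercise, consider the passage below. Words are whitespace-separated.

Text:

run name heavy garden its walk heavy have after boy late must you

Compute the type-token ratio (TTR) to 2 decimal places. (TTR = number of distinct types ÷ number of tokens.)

N = 13 tokens, V = 12 types.
TTR = V / N = 12 / 13 = 0.92

0.92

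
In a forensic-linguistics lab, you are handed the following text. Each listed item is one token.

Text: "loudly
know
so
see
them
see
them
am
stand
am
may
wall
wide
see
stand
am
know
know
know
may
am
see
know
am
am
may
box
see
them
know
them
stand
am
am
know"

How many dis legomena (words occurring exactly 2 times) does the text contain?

0

Frequencies: am:8, know:7, see:5, them:4, stand:3, may:3, loudly:1, so:1, wall:1, wide:1, box:1
Words with frequency 2: (none)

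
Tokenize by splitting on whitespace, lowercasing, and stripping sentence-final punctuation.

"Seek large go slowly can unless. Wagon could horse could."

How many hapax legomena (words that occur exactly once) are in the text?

8

Frequencies: could:2, seek:1, large:1, go:1, slowly:1, can:1, unless:1, wagon:1, horse:1
Hapax (freq=1): can, go, horse, large, seek, slowly, unless, wagon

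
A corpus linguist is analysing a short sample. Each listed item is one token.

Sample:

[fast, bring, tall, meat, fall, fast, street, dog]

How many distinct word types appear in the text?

7

Distinct types: {bring, dog, fall, fast, meat, street, tall}
V = 7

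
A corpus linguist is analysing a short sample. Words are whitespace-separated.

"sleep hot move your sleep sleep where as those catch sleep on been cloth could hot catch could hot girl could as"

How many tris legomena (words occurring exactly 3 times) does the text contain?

Frequencies: sleep:4, hot:3, could:3, as:2, catch:2, move:1, your:1, where:1, those:1, on:1, been:1, cloth:1, girl:1
Words with frequency 3: could, hot

2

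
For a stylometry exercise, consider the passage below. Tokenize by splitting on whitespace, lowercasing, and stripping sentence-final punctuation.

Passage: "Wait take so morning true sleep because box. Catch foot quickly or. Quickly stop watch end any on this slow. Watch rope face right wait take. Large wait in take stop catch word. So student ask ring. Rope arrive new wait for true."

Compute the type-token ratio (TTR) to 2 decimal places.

0.72

N = 43 tokens, V = 31 types.
TTR = V / N = 31 / 43 = 0.72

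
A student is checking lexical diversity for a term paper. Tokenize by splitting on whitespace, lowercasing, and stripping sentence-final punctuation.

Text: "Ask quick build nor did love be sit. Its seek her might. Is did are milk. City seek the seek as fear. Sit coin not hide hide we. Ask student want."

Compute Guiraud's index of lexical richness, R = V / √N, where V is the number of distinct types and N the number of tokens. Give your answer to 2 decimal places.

4.49

N = 31, V = 25.
√N = 5.567764
R = 25 / 5.567764 = 4.49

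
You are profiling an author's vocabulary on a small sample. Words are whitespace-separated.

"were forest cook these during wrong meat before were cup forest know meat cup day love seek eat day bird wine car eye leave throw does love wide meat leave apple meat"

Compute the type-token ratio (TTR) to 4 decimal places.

N = 32 tokens, V = 23 types.
TTR = V / N = 23 / 32 = 0.7188

0.7188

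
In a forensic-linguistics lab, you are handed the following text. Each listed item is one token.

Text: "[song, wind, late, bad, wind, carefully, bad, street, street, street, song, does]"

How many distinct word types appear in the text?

7

Distinct types: {bad, carefully, does, late, song, street, wind}
V = 7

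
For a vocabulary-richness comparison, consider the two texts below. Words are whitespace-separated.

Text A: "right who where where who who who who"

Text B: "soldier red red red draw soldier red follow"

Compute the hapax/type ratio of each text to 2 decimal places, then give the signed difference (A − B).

-0.17

A: hapax=1, V=3, ratio=0.33
B: hapax=2, V=4, ratio=0.50
Difference = 0.33 − 0.50 = -0.17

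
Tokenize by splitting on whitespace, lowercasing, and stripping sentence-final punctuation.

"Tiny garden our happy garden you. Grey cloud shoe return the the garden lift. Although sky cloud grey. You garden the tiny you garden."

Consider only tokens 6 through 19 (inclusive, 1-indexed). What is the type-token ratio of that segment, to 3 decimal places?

Segment tokens 6–19: you, grey, cloud, shoe, return, the, the, garden, lift, although, sky, cloud, grey, you
Segment N = 14, segment V = 10.
TTR = 10 / 14 = 0.714

0.714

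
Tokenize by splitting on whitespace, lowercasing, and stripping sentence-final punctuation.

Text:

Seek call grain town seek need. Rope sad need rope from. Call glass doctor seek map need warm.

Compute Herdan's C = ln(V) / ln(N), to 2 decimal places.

0.86

N = 18, V = 12.
ln(V) = 2.484907, ln(N) = 2.890372
C = 2.484907 / 2.890372 = 0.86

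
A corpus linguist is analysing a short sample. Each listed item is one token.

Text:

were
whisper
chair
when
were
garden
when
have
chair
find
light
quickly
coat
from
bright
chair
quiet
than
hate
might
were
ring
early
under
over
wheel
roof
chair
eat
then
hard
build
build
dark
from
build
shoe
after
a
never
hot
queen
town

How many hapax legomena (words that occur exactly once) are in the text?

Frequencies: chair:4, were:3, build:3, when:2, from:2, whisper:1, garden:1, have:1, find:1, light:1, quickly:1, coat:1, bright:1, quiet:1, than:1, hate:1, might:1, ring:1, early:1, under:1, … (14 more, each freq 1)
Hapax (freq=1): a, after, bright, coat, dark, early, eat, find, garden, hard, hate, have, hot, light, might, never, over, queen, quickly, quiet, ring, roof, shoe, than, then, town, under, wheel, whisper

29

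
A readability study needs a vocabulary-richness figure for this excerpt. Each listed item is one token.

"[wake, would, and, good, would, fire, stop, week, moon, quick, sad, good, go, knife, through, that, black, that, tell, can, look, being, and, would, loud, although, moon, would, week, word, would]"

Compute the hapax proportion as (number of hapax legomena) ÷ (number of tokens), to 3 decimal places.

0.516

Frequencies: would:5, and:2, good:2, week:2, moon:2, that:2, wake:1, fire:1, stop:1, quick:1, sad:1, go:1, knife:1, through:1, black:1, tell:1, can:1, look:1, being:1, loud:1, … (2 more, each freq 1)
Hapax count = 16; token count = 31.
Ratio = 16 / 31 = 0.516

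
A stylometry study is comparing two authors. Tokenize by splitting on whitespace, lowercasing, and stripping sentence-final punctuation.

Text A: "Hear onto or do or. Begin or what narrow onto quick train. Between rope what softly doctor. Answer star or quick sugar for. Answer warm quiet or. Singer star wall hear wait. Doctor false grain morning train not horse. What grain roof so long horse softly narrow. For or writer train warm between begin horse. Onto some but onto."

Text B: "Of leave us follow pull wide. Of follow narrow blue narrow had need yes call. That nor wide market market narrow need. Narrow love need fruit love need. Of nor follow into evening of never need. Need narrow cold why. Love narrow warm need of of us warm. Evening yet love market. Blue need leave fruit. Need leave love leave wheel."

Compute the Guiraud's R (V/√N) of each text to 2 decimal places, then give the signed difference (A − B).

A: V=33, N=59, R=4.30
B: V=25, N=61, R=3.20
Difference = 4.30 − 3.20 = 1.10

1.10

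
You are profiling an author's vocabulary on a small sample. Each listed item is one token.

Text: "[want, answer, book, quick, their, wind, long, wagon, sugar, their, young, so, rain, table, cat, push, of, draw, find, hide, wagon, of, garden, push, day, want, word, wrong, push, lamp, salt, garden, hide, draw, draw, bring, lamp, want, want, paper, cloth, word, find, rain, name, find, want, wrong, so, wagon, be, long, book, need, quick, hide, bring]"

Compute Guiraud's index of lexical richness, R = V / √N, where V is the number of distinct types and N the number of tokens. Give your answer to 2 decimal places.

4.11

N = 57, V = 31.
√N = 7.549834
R = 31 / 7.549834 = 4.11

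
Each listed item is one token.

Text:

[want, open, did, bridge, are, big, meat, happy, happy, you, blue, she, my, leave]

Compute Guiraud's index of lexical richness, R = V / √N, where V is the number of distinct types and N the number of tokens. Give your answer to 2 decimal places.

N = 14, V = 13.
√N = 3.741657
R = 13 / 3.741657 = 3.47

3.47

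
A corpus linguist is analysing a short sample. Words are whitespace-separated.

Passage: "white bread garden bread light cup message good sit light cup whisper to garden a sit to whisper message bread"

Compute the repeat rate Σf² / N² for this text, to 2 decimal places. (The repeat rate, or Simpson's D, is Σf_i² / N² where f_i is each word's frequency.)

0.10

Frequencies: bread:3, garden:2, light:2, cup:2, message:2, sit:2, whisper:2, to:2, white:1, good:1, a:1
Σf² = 40; N² = 400
Repeat rate = 40 / 400 = 0.10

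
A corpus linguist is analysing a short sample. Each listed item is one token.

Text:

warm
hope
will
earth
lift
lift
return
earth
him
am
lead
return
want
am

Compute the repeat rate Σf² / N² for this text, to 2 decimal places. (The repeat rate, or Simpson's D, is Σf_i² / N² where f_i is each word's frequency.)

Frequencies: earth:2, lift:2, return:2, am:2, warm:1, hope:1, will:1, him:1, lead:1, want:1
Σf² = 22; N² = 196
Repeat rate = 22 / 196 = 0.11

0.11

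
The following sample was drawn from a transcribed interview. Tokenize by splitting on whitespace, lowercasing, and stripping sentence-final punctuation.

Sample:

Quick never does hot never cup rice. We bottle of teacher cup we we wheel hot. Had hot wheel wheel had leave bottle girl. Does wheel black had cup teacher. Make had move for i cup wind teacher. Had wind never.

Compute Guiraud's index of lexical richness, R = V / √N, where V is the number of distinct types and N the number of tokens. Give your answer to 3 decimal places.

3.123

N = 41, V = 20.
√N = 6.403124
R = 20 / 6.403124 = 3.123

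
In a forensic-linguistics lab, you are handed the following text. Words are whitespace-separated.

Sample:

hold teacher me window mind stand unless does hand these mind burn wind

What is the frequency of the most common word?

Frequencies: mind:2, hold:1, teacher:1, me:1, window:1, stand:1, unless:1, does:1, hand:1, these:1, burn:1, wind:1
Most common: 'mind' with frequency 2.

2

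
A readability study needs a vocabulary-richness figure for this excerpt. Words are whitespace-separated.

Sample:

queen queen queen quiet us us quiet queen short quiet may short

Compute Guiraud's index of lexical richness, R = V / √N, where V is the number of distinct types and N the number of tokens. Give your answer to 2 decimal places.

N = 12, V = 5.
√N = 3.464102
R = 5 / 3.464102 = 1.44

1.44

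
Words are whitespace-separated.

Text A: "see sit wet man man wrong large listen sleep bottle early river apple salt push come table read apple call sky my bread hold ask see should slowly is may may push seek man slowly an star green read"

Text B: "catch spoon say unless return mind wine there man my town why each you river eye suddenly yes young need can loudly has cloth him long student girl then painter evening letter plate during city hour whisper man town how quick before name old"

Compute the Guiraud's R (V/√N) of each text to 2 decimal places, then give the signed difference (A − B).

A: V=31, N=39, R=4.96
B: V=42, N=44, R=6.33
Difference = 4.96 − 6.33 = -1.37

-1.37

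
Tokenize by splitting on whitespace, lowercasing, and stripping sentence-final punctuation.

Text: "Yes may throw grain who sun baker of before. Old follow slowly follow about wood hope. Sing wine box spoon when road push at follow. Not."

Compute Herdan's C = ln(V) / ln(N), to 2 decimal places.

N = 26, V = 24.
ln(V) = 3.178054, ln(N) = 3.258097
C = 3.178054 / 3.258097 = 0.98

0.98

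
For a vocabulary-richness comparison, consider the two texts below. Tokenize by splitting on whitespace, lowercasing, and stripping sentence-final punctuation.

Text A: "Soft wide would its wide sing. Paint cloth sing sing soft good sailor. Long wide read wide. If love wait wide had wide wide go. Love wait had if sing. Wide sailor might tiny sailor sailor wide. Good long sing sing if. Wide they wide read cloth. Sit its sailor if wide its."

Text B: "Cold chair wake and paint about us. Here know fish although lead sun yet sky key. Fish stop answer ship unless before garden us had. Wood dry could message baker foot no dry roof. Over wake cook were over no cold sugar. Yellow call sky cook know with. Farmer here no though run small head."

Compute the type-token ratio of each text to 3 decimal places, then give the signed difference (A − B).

-0.405

TTR(A) = 20/53 = 0.377
TTR(B) = 43/55 = 0.782
Difference = 0.377 − 0.782 = -0.405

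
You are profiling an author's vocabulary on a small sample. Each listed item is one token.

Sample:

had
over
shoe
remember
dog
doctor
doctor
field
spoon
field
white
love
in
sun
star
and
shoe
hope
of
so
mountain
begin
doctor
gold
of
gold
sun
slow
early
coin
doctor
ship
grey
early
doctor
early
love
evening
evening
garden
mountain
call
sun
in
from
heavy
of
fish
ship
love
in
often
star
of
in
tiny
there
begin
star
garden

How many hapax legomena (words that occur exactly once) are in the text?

19

Frequencies: doctor:5, in:4, of:4, love:3, sun:3, star:3, early:3, shoe:2, field:2, mountain:2, begin:2, gold:2, ship:2, evening:2, garden:2, had:1, over:1, remember:1, dog:1, spoon:1, … (14 more, each freq 1)
Hapax (freq=1): and, call, coin, dog, fish, from, grey, had, heavy, hope, often, over, remember, slow, so, spoon, there, tiny, white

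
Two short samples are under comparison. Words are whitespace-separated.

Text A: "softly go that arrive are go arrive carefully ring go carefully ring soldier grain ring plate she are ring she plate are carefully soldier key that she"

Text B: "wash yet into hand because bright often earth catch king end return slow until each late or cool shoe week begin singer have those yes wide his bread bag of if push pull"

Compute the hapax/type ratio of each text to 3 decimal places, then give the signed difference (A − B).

-0.750

A: hapax=3, V=12, ratio=0.250
B: hapax=33, V=33, ratio=1.000
Difference = 0.250 − 1.000 = -0.750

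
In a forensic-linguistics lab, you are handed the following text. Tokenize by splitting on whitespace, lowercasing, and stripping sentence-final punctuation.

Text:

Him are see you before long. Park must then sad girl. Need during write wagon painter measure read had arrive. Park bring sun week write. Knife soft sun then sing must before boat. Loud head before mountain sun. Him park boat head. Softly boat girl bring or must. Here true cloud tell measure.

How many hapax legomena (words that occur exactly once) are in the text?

24

Frequencies: before:3, park:3, must:3, sun:3, boat:3, him:2, then:2, girl:2, write:2, measure:2, bring:2, head:2, are:1, see:1, you:1, long:1, sad:1, need:1, during:1, wagon:1, … (16 more, each freq 1)
Hapax (freq=1): are, arrive, cloud, during, had, here, knife, long, loud, mountain, need, or, painter, read, sad, see, sing, soft, softly, tell, true, wagon, week, you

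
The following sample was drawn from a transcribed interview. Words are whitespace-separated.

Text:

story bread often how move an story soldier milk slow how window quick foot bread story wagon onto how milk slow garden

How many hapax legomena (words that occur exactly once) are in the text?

10

Frequencies: story:3, how:3, bread:2, milk:2, slow:2, often:1, move:1, an:1, soldier:1, window:1, quick:1, foot:1, wagon:1, onto:1, garden:1
Hapax (freq=1): an, foot, garden, move, often, onto, quick, soldier, wagon, window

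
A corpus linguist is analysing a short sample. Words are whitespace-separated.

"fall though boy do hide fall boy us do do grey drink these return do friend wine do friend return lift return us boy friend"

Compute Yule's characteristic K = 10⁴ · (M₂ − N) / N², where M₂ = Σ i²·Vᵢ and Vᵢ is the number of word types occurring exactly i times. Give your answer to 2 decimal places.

672.00

Frequencies: do:5, boy:3, return:3, friend:3, fall:2, us:2, though:1, hide:1, grey:1, drink:1, these:1, wine:1, lift:1
N = 25. Frequency spectrum: V_1=7, V_2=2, V_3=3, V_5=1
M₂ = 1²·7 + 2²·2 + 3²·3 + 5²·1 = 67
K = 10000 × (67 − 25) / 25² = 672.00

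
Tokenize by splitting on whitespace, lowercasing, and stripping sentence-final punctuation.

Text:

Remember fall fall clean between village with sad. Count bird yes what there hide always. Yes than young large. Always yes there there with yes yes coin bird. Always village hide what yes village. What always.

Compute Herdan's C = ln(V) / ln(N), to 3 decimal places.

0.807

N = 36, V = 18.
ln(V) = 2.890372, ln(N) = 3.583519
C = 2.890372 / 3.583519 = 0.807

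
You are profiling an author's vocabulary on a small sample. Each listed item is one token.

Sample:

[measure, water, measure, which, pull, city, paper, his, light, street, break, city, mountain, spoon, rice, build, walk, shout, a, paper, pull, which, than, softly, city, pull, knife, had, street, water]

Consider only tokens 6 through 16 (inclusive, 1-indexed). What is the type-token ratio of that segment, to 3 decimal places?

Segment tokens 6–16: city, paper, his, light, street, break, city, mountain, spoon, rice, build
Segment N = 11, segment V = 10.
TTR = 10 / 11 = 0.909

0.909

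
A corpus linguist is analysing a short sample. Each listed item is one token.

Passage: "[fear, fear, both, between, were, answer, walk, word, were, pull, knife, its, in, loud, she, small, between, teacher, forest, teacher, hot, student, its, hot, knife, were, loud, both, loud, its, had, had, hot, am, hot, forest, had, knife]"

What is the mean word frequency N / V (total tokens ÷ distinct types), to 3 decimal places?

N = 38 tokens, V = 20 types.
Mean frequency = N / V = 38 / 20 = 1.900

1.900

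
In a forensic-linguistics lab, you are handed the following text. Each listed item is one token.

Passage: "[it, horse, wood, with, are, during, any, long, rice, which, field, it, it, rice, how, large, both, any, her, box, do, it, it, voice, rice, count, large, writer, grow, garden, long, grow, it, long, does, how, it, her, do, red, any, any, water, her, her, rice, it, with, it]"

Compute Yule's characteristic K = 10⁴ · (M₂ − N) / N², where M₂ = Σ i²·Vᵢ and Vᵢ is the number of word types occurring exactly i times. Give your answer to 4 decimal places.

516.4515

Frequencies: it:9, any:4, rice:4, her:4, long:3, with:2, how:2, large:2, do:2, grow:2, horse:1, wood:1, are:1, during:1, which:1, field:1, both:1, box:1, voice:1, count:1, … (5 more, each freq 1)
N = 49. Frequency spectrum: V_1=15, V_2=5, V_3=1, V_4=3, V_9=1
M₂ = 1²·15 + 2²·5 + 3²·1 + 4²·3 + 9²·1 = 173
K = 10000 × (173 − 49) / 49² = 516.4515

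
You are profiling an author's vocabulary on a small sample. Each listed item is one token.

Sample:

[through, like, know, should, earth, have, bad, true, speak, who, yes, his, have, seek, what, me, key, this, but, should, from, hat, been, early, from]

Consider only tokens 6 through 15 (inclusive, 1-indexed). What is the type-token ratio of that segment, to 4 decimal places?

0.9000

Segment tokens 6–15: have, bad, true, speak, who, yes, his, have, seek, what
Segment N = 10, segment V = 9.
TTR = 9 / 10 = 0.9000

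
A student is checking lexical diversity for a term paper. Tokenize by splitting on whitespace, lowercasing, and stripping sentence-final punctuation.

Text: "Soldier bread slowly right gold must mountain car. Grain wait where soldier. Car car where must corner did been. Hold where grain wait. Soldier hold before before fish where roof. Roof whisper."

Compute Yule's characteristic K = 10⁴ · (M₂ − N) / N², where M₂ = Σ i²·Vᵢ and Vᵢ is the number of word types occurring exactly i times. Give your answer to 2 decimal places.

351.56

Frequencies: where:4, soldier:3, car:3, must:2, grain:2, wait:2, hold:2, before:2, roof:2, bread:1, slowly:1, right:1, gold:1, mountain:1, corner:1, did:1, been:1, fish:1, whisper:1
N = 32. Frequency spectrum: V_1=10, V_2=6, V_3=2, V_4=1
M₂ = 1²·10 + 2²·6 + 3²·2 + 4²·1 = 68
K = 10000 × (68 − 32) / 32² = 351.56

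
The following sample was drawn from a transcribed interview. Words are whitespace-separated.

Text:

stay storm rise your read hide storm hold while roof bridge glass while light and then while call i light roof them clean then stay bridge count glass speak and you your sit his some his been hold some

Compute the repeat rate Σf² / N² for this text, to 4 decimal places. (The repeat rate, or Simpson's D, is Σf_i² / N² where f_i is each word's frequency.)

0.0454

Frequencies: while:3, stay:2, storm:2, your:2, hold:2, roof:2, bridge:2, glass:2, light:2, and:2, then:2, his:2, some:2, rise:1, read:1, hide:1, call:1, i:1, them:1, clean:1, … (5 more, each freq 1)
Σf² = 69; N² = 1521
Repeat rate = 69 / 1521 = 0.0454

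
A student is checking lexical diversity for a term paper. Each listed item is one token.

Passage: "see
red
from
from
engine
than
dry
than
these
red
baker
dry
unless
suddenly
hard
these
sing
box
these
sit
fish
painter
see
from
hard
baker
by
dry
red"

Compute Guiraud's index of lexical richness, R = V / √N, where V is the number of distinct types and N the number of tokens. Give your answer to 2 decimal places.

N = 29, V = 17.
√N = 5.385165
R = 17 / 5.385165 = 3.16

3.16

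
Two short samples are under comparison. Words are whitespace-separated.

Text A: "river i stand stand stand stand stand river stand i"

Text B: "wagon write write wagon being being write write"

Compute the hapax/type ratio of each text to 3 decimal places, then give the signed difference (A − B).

0.000

A: hapax=0, V=3, ratio=0.000
B: hapax=0, V=3, ratio=0.000
Difference = 0.000 − 0.000 = 0.000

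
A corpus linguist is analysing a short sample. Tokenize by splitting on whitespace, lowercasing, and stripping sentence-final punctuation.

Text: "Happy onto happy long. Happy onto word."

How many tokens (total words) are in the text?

7

Tokens: happy, onto, happy, long, happy, onto, word
N = 7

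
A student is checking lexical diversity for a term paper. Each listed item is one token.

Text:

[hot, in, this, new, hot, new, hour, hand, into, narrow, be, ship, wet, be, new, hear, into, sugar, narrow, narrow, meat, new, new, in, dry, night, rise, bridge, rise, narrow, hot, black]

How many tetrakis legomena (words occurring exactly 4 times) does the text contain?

Frequencies: new:5, narrow:4, hot:3, in:2, into:2, be:2, rise:2, this:1, hour:1, hand:1, ship:1, wet:1, hear:1, sugar:1, meat:1, dry:1, night:1, bridge:1, black:1
Words with frequency 4: narrow

1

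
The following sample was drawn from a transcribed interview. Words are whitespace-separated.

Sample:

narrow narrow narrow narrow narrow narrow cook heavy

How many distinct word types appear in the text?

3

Distinct types: {cook, heavy, narrow}
V = 3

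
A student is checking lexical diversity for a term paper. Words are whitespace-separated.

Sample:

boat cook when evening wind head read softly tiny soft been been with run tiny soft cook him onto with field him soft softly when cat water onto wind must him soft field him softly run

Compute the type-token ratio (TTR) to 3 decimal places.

N = 36 tokens, V = 19 types.
TTR = V / N = 19 / 36 = 0.528

0.528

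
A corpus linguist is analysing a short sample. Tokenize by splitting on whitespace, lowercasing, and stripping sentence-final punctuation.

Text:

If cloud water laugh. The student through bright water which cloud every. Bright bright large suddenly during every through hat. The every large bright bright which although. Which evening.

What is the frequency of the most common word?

5

Frequencies: bright:5, which:3, every:3, cloud:2, water:2, the:2, through:2, large:2, if:1, laugh:1, student:1, suddenly:1, during:1, hat:1, although:1, evening:1
Most common: 'bright' with frequency 5.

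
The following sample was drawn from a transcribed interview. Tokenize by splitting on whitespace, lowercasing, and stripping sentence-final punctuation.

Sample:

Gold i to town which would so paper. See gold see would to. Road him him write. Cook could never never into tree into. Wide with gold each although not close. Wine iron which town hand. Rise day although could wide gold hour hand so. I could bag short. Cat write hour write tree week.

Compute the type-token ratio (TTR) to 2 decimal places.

N = 55 tokens, V = 33 types.
TTR = V / N = 33 / 55 = 0.60

0.60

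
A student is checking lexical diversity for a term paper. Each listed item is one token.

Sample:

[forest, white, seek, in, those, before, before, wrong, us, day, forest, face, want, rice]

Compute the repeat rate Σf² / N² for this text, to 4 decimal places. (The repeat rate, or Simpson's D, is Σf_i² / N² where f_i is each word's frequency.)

Frequencies: forest:2, before:2, white:1, seek:1, in:1, those:1, wrong:1, us:1, day:1, face:1, want:1, rice:1
Σf² = 18; N² = 196
Repeat rate = 18 / 196 = 0.0918

0.0918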